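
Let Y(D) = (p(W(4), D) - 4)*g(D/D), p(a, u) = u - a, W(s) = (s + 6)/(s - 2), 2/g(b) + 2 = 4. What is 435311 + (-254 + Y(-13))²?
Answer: 511487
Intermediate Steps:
g(b) = 1 (g(b) = 2/(-2 + 4) = 2/2 = 2*(½) = 1)
W(s) = (6 + s)/(-2 + s)
Y(D) = -9 + D (Y(D) = ((D - (6 + 4)/(-2 + 4)) - 4)*1 = ((D - 10/2) - 4)*1 = ((D - 1*5) - 4)*1 = ((D - 5) - 4)*1 = ((-5 + D) - 4)*1 = (-9 + D)*1 = -9 + D)
435311 + (-254 + Y(-13))² = 435311 + (-254 + (-9 - 13))² = 435311 + (-254 - 22)² = 435311 + (-276)² = 435311 + 76176 = 511487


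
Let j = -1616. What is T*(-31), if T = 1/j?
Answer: 31/1616 ≈ 0.019183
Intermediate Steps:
T = -1/1616 (T = 1/(-1616) = -1/1616 ≈ -0.00061881)
T*(-31) = -1/1616*(-31) = 31/1616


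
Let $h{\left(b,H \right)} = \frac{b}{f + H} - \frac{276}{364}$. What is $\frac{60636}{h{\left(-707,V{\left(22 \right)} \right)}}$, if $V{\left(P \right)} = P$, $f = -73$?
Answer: $\frac{140705838}{30409} \approx 4627.1$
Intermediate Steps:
$h{\left(b,H \right)} = - \frac{69}{91} + \frac{b}{-73 + H}$ ($h{\left(b,H \right)} = \frac{b}{-73 + H} - \frac{276}{364} = \frac{b}{-73 + H} - \frac{69}{91} = - \frac{69}{91} + \frac{b}{-73 + H}$)
$\frac{60636}{h{\left(-707,V{\left(22 \right)} \right)}} = \frac{60636}{\frac{1}{91} \frac{1}{-73 + 22} \left(5037 - 1518 + 91 \left(-707\right)\right)} = \frac{60636}{\frac{1}{91} \frac{1}{-51} \left(5037 - 1518 - 64337\right)} = \frac{60636}{\frac{1}{91} \left(- \frac{1}{51}\right) \left(-60818\right)} = \frac{60636}{\frac{60818}{4641}} = 60636 \cdot \frac{4641}{60818} = \frac{140705838}{30409}$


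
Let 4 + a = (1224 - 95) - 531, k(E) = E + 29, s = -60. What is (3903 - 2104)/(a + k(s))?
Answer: 1799/563 ≈ 3.1954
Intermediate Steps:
k(E) = 29 + E
a = 594 (a = -4 + ((1224 - 95) - 531) = -4 + (1129 - 531) = -4 + 598 = 594)
(3903 - 2104)/(a + k(s)) = (3903 - 2104)/(594 + (29 - 60)) = 1799/(594 - 31) = 1799/563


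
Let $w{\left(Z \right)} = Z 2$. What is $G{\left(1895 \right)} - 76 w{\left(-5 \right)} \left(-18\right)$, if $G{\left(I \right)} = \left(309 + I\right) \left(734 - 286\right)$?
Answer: $973712$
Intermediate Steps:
$w{\left(Z \right)} = 2 Z$
$G{\left(I \right)} = 138432 + 448 I$ ($G{\left(I \right)} = \left(309 + I\right) 448 = 138432 + 448 I$)
$G{\left(1895 \right)} - 76 w{\left(-5 \right)} \left(-18\right) = \left(138432 + 448 \cdot 1895\right) - 76 \cdot 2 \left(-5\right) \left(-18\right) = \left(138432 + 848960\right) - 76 \left(-10\right) \left(-18\right) = 987392 - \left(-760\right) \left(-18\right) = 987392 - 13680 = 973712$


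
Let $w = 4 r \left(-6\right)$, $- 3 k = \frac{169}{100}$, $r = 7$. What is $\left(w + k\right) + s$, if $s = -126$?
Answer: $- \frac{88369}{300} \approx -294.56$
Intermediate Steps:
$k = - \frac{169}{300}$ ($k = - \frac{169 \cdot \frac{1}{100}}{3} = \left(- \frac{1}{3}\right) \frac{169}{100} = - \frac{169}{300} \approx -0.56333$)
$w = -168$ ($w = 4 \cdot 7 \left(-6\right) = 28 \left(-6\right) = -168$)
$\left(w + k\right) + s = \left(-168 - \frac{169}{300}\right) - 126 = - \frac{50569}{300} - 126 = - \frac{88369}{300}$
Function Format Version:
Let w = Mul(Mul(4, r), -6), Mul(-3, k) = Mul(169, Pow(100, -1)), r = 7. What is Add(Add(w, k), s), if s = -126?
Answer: Rational(-88369, 300) ≈ -294.56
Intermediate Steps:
k = Rational(-169, 300) (k = Mul(Rational(-1, 3), Mul(169, Pow(100, -1))) = Mul(Rational(-1, 3), Mul(169, Rational(1, 100))) = Mul(Rational(-1, 3), Rational(169, 100)) = Rational(-169, 300) ≈ -0.56333)
w = -168 (w = Mul(Mul(4, 7), -6) = Mul(28, -6) = -168)
Add(Add(w, k), s) = Add(Add(-168, Rational(-169, 300)), -126) = Add(Rational(-50569, 300), -126) = Rational(-88369, 300)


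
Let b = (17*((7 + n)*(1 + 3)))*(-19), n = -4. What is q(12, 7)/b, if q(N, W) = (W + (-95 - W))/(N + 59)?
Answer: 5/14484 ≈ 0.00034521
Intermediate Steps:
q(N, W) = -95/(59 + N)
b = -3876 (b = (17*((7 - 4)*(1 + 3)))*(-19) = (17*(3*4))*(-19) = (17*12)*(-19) = 204*(-19) = -3876)
q(12, 7)/b = -95/(59 + 12)/(-3876) = -95/71*(-1/3876) = 5/14484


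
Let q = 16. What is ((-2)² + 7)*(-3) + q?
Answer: -17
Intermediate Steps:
((-2)² + 7)*(-3) + q = ((-2)² + 7)*(-3) + 16 = (4 + 7)*(-3) + 16 = 11*(-3) + 16 = -33 + 16 = -17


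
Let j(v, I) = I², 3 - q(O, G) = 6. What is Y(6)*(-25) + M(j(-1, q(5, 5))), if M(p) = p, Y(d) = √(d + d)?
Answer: 9 - 50*√3 ≈ -77.603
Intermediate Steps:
q(O, G) = -3 (q(O, G) = 3 - 1*6 = 3 - 6 = -3)
Y(d) = √2*√d (Y(d) = √(2*d) = √2*√d)
Y(6)*(-25) + M(j(-1, q(5, 5))) = (√2*√6)*(-25) + (-3)² = (2*√3)*(-25) + 9 = -50*√3 + 9 = 9 - 50*√3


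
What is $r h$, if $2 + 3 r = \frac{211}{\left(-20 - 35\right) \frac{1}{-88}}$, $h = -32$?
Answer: $- \frac{53696}{15} \approx -3579.7$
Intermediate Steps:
$r = \frac{1678}{15}$ ($r = - \frac{2}{3} + \frac{211 \frac{1}{\left(-20 - 35\right) \frac{1}{-88}}}{3} = - \frac{2}{3} + \frac{211 \frac{1}{\left(-20 - 35\right) \left(- \frac{1}{88}\right)}}{3} = - \frac{2}{3} + \frac{211 \frac{1}{\left(-55\right) \left(- \frac{1}{88}\right)}}{3} = - \frac{2}{3} + \frac{211 \frac{1}{\frac{5}{8}}}{3} = - \frac{2}{3} + \frac{211 \cdot \frac{8}{5}}{3} = - \frac{2}{3} + \frac{1}{3} \cdot \frac{1688}{5} = - \frac{2}{3} + \frac{1688}{15} = \frac{1678}{15} \approx 111.87$)
$r h = \frac{1678}{15} \left(-32\right) = - \frac{53696}{15}$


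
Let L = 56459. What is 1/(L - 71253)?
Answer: -1/14794 ≈ -6.7595e-5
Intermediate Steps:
1/(L - 71253) = 1/(56459 - 71253) = 1/(-14794) = -1/14794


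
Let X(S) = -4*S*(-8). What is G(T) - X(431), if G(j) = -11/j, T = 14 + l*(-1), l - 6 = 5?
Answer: -41387/3 ≈ -13796.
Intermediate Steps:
l = 11 (l = 6 + 5 = 11)
X(S) = 32*S
T = 3 (T = 14 + 11*(-1) = 14 - 11 = 3)
G(T) - X(431) = -11/3 - 32*431 = -11*1/3 - 1*13792 = -11/3 - 13792 = -41387/3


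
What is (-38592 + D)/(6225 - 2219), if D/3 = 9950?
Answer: -4371/2003 ≈ -2.1822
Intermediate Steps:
D = 29850 (D = 3*9950 = 29850)
(-38592 + D)/(6225 - 2219) = (-38592 + 29850)/(6225 - 2219) = -8742/4006 = -8742*1/4006 = -4371/2003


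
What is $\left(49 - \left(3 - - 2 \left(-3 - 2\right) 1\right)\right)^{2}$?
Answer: $3136$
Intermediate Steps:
$\left(49 - \left(3 - - 2 \left(-3 - 2\right) 1\right)\right)^{2} = \left(49 - \left(3 - \left(-2\right) \left(-5\right) 1\right)\right)^{2} = \left(49 + \left(10 \cdot 1 - 3\right)\right)^{2} = \left(49 + \left(10 - 3\right)\right)^{2} = \left(49 + 7\right)^{2} = 56^{2} = 3136$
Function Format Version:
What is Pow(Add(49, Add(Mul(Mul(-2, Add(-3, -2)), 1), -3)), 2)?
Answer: 3136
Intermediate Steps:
Pow(Add(49, Add(Mul(Mul(-2, Add(-3, -2)), 1), -3)), 2) = Pow(Add(49, Add(Mul(Mul(-2, -5), 1), -3)), 2) = Pow(Add(49, Add(Mul(10, 1), -3)), 2) = Pow(Add(49, Add(10, -3)), 2) = Pow(Add(49, 7), 2) = Pow(56, 2) = 3136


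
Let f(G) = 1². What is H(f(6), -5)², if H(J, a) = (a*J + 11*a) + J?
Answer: 3481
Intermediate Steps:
f(G) = 1
H(J, a) = J + 11*a + J*a (H(J, a) = (J*a + 11*a) + J = (11*a + J*a) + J = J + 11*a + J*a)
H(f(6), -5)² = (1 + 11*(-5) + 1*(-5))² = (1 - 55 - 5)² = (-59)² = 3481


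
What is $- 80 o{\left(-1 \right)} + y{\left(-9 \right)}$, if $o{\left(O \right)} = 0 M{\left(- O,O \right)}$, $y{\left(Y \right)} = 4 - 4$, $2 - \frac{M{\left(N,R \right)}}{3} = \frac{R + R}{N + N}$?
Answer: $0$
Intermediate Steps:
$M{\left(N,R \right)} = 6 - \frac{3 R}{N}$ ($M{\left(N,R \right)} = 6 - 3 \frac{R + R}{N + N} = 6 - 3 \frac{2 R}{2 N} = 6 - 3 \cdot 2 R \frac{1}{2 N} = 6 - 3 \frac{R}{N} = 6 - \frac{3 R}{N}$)
$y{\left(Y \right)} = 0$ ($y{\left(Y \right)} = 4 - 4 = 0$)
$o{\left(O \right)} = 0$ ($o{\left(O \right)} = 0 \left(6 - \frac{3 O}{\left(-1\right) O}\right) = 0 \left(6 - 3 O \left(- \frac{1}{O}\right)\right) = 0 \left(6 + 3\right) = 0 \cdot 9 = 0$)
$- 80 o{\left(-1 \right)} + y{\left(-9 \right)} = \left(-80\right) 0 + 0 = 0 + 0 = 0$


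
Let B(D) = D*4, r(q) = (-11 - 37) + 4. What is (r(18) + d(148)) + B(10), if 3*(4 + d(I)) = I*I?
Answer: 21880/3 ≈ 7293.3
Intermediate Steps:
r(q) = -44 (r(q) = -48 + 4 = -44)
B(D) = 4*D
d(I) = -4 + I²/3 (d(I) = -4 + (I*I)/3 = -4 + I²/3)
(r(18) + d(148)) + B(10) = (-44 + (-4 + (⅓)*148²)) + 4*10 = (-44 + (-4 + (⅓)*21904)) + 40 = (-44 + (-4 + 21904/3)) + 40 = (-44 + 21892/3) + 40 = 21760/3 + 40 = 21880/3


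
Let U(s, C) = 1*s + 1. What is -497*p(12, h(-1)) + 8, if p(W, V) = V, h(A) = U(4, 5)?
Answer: -2477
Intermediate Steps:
U(s, C) = 1 + s (U(s, C) = s + 1 = 1 + s)
h(A) = 5 (h(A) = 1 + 4 = 5)
-497*p(12, h(-1)) + 8 = -497*5 + 8 = -2485 + 8 = -2477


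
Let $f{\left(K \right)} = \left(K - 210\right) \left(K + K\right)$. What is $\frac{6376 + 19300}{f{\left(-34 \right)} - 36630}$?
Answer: $- \frac{12838}{10019} \approx -1.2814$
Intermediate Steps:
$f{\left(K \right)} = 2 K \left(-210 + K\right)$ ($f{\left(K \right)} = \left(-210 + K\right) 2 K = 2 K \left(-210 + K\right)$)
$\frac{6376 + 19300}{f{\left(-34 \right)} - 36630} = \frac{6376 + 19300}{2 \left(-34\right) \left(-210 - 34\right) - 36630} = \frac{25676}{2 \left(-34\right) \left(-244\right) - 36630} = \frac{25676}{16592 - 36630} = \frac{25676}{-20038} = 25676 \left(- \frac{1}{20038}\right) = - \frac{12838}{10019}$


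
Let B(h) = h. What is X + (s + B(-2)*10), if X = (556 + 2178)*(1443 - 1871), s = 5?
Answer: -1170167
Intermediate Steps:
X = -1170152 (X = 2734*(-428) = -1170152)
X + (s + B(-2)*10) = -1170152 + (5 - 2*10) = -1170152 + (5 - 20) = -1170152 - 15 = -1170167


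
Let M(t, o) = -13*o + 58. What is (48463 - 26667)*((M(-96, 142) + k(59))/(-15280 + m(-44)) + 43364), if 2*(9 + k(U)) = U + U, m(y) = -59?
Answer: 14497873872664/15339 ≈ 9.4516e+8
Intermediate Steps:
k(U) = -9 + U (k(U) = -9 + (U + U)/2 = -9 + (2*U)/2 = -9 + U)
M(t, o) = 58 - 13*o
(48463 - 26667)*((M(-96, 142) + k(59))/(-15280 + m(-44)) + 43364) = (48463 - 26667)*(((58 - 13*142) + (-9 + 59))/(-15280 - 59) + 43364) = 21796*(((58 - 1846) + 50)/(-15339) + 43364) = 21796*((-1788 + 50)*(-1/15339) + 43364) = 21796*(-1738*(-1/15339) + 43364) = 21796*(1738/15339 + 43364) = 21796*(665162134/15339) = 14497873872664/15339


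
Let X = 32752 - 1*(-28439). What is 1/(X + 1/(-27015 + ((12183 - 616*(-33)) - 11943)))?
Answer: 6447/394498376 ≈ 1.6342e-5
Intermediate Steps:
X = 61191 (X = 32752 + 28439 = 61191)
1/(X + 1/(-27015 + ((12183 - 616*(-33)) - 11943))) = 1/(61191 + 1/(-27015 + ((12183 - 616*(-33)) - 11943))) = 1/(61191 + 1/(-27015 + ((12183 + 20328) - 11943))) = 1/(61191 + 1/(-27015 + (32511 - 11943))) = 1/(61191 + 1/(-27015 + 20568)) = 1/(61191 + 1/(-6447)) = 1/(61191 - 1/6447) = 1/(394498376/6447) = 6447/394498376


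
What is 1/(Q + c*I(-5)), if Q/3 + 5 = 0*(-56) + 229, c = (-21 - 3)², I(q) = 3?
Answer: 1/2400 ≈ 0.00041667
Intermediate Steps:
c = 576 (c = (-24)² = 576)
Q = 672 (Q = -15 + 3*(0*(-56) + 229) = -15 + 3*(0 + 229) = -15 + 3*229 = -15 + 687 = 672)
1/(Q + c*I(-5)) = 1/(672 + 576*3) = 1/(672 + 1728) = 1/2400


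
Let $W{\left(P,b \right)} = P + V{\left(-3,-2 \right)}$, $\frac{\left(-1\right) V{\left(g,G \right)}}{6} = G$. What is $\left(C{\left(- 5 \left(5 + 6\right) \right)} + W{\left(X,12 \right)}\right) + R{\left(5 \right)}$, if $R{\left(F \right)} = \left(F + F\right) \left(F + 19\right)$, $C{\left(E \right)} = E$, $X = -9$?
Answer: $188$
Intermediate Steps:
$V{\left(g,G \right)} = - 6 G$
$W{\left(P,b \right)} = 12 + P$ ($W{\left(P,b \right)} = P - -12 = P + 12 = 12 + P$)
$R{\left(F \right)} = 2 F \left(19 + F\right)$
$\left(C{\left(- 5 \left(5 + 6\right) \right)} + W{\left(X,12 \right)}\right) + R{\left(5 \right)} = \left(- 5 \left(5 + 6\right) + \left(12 - 9\right)\right) + 2 \cdot 5 \left(19 + 5\right) = \left(\left(-5\right) 11 + 3\right) + 2 \cdot 5 \cdot 24 = \left(-55 + 3\right) + 240 = -52 + 240 = 188$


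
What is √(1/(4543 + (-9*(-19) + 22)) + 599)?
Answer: √209928010/592 ≈ 24.474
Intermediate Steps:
√(1/(4543 + (-9*(-19) + 22)) + 599) = √(1/(4543 + (171 + 22)) + 599) = √(1/(4543 + 193) + 599) = √(1/4736 + 599) = √(2836865/4736) = √209928010/592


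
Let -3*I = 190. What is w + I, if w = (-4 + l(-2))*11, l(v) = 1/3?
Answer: -311/3 ≈ -103.67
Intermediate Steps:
I = -190/3 (I = -⅓*190 = -190/3 ≈ -63.333)
l(v) = ⅓
w = -121/3 (w = (-4 + ⅓)*11 = -11/3*11 = -121/3 ≈ -40.333)
w + I = -121/3 - 190/3 = -311/3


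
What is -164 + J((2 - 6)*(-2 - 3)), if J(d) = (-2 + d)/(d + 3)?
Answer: -3754/23 ≈ -163.22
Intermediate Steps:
J(d) = (-2 + d)/(3 + d)
-164 + J((2 - 6)*(-2 - 3)) = -164 + (-2 + (2 - 6)*(-2 - 3))/(3 + (2 - 6)*(-2 - 3)) = -164 + (-2 - 4*(-5))/(3 - 4*(-5)) = -164 + (-2 + 20)/(3 + 20) = -164 + 18/23 = -3754/23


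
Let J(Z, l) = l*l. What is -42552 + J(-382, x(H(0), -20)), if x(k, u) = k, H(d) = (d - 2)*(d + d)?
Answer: -42552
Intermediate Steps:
H(d) = 2*d*(-2 + d) (H(d) = (-2 + d)*(2*d) = 2*d*(-2 + d))
J(Z, l) = l²
-42552 + J(-382, x(H(0), -20)) = -42552 + (2*0*(-2 + 0))² = -42552 + (2*0*(-2))² = -42552 + 0² = -42552 + 0 = -42552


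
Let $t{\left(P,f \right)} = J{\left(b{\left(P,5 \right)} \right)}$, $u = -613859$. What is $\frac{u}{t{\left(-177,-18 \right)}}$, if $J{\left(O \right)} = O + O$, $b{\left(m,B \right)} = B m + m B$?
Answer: $\frac{613859}{3540} \approx 173.41$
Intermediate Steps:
$b{\left(m,B \right)} = 2 B m$ ($b{\left(m,B \right)} = B m + B m = 2 B m$)
$J{\left(O \right)} = 2 O$
$t{\left(P,f \right)} = 20 P$ ($t{\left(P,f \right)} = 2 \cdot 2 \cdot 5 P = 2 \cdot 10 P = 20 P$)
$\frac{u}{t{\left(-177,-18 \right)}} = - \frac{613859}{20 \left(-177\right)} = - \frac{613859}{-3540} = \left(-613859\right) \left(- \frac{1}{3540}\right) = \frac{613859}{3540}$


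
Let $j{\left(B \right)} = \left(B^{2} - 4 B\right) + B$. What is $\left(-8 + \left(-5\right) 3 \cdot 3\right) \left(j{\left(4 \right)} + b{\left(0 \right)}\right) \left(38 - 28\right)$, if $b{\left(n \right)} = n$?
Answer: $-2120$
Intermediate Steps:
$j{\left(B \right)} = B^{2} - 3 B$
$\left(-8 + \left(-5\right) 3 \cdot 3\right) \left(j{\left(4 \right)} + b{\left(0 \right)}\right) \left(38 - 28\right) = \left(-8 + \left(-5\right) 3 \cdot 3\right) \left(4 \left(-3 + 4\right) + 0\right) \left(38 - 28\right) = \left(-8 - 45\right) \left(4 \cdot 1 + 0\right) 10 = \left(-8 - 45\right) \left(4 + 0\right) 10 = \left(-53\right) 4 \cdot 10 = \left(-212\right) 10 = -2120$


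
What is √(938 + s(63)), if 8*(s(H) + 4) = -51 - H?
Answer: √3679/2 ≈ 30.327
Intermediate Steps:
s(H) = -83/8 - H/8 (s(H) = -4 + (-51 - H)/8 = -4 + (-51/8 - H/8) = -83/8 - H/8)
√(938 + s(63)) = √(938 + (-83/8 - ⅛*63)) = √(938 + (-83/8 - 63/8)) = √(938 - 73/4) = √(3679/4) = √3679/2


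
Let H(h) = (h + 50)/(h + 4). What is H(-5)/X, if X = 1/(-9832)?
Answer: 442440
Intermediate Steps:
X = -1/9832 ≈ -0.00010171
H(h) = (50 + h)/(4 + h)
H(-5)/X = ((50 - 5)/(4 - 5))/(-1/9832) = (45/(-1))*(-9832) = -1*45*(-9832) = -45*(-9832) = 442440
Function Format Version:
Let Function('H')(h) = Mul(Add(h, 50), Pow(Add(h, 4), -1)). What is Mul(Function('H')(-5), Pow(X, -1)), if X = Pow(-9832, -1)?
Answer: 442440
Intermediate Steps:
X = Rational(-1, 9832) ≈ -0.00010171
Function('H')(h) = Mul(Pow(Add(4, h), -1), Add(50, h)) (Function('H')(h) = Mul(Add(50, h), Pow(Add(4, h), -1)) = Mul(Pow(Add(4, h), -1), Add(50, h)))
Mul(Function('H')(-5), Pow(X, -1)) = Mul(Mul(Pow(Add(4, -5), -1), Add(50, -5)), Pow(Rational(-1, 9832), -1)) = Mul(Mul(Pow(-1, -1), 45), -9832) = Mul(Mul(-1, 45), -9832) = Mul(-45, -9832) = 442440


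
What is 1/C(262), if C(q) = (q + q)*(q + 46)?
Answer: 1/161392 ≈ 6.1961e-6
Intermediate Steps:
C(q) = 2*q*(46 + q) (C(q) = (2*q)*(46 + q) = 2*q*(46 + q))
1/C(262) = 1/(2*262*(46 + 262)) = 1/(2*262*308) = 1/161392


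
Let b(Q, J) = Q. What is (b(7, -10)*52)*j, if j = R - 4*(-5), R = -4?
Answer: 5824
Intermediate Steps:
j = 16 (j = -4 - 4*(-5) = -4 + 20 = 16)
(b(7, -10)*52)*j = (7*52)*16 = 364*16 = 5824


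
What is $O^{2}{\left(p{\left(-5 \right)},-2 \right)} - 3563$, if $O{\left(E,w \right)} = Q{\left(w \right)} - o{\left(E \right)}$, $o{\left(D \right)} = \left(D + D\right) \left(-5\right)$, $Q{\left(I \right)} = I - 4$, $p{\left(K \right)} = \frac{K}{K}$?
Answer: $-3547$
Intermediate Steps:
$p{\left(K \right)} = 1$
$Q{\left(I \right)} = -4 + I$
$o{\left(D \right)} = - 10 D$ ($o{\left(D \right)} = 2 D \left(-5\right) = - 10 D$)
$O{\left(E,w \right)} = -4 + w + 10 E$ ($O{\left(E,w \right)} = \left(-4 + w\right) - - 10 E = \left(-4 + w\right) + 10 E = -4 + w + 10 E$)
$O^{2}{\left(p{\left(-5 \right)},-2 \right)} - 3563 = \left(-4 - 2 + 10 \cdot 1\right)^{2} - 3563 = \left(-4 - 2 + 10\right)^{2} - 3563 = 4^{2} - 3563 = 16 - 3563 = -3547$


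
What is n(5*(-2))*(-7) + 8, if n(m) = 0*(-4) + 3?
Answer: -13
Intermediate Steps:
n(m) = 3 (n(m) = 0 + 3 = 3)
n(5*(-2))*(-7) + 8 = 3*(-7) + 8 = -21 + 8 = -13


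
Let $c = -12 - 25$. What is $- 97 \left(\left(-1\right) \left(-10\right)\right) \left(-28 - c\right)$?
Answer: $-8730$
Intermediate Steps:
$c = -37$ ($c = -12 - 25 = -37$)
$- 97 \left(\left(-1\right) \left(-10\right)\right) \left(-28 - c\right) = - 97 \left(\left(-1\right) \left(-10\right)\right) \left(-28 - -37\right) = \left(-97\right) 10 \left(-28 + 37\right) = \left(-970\right) 9 = -8730$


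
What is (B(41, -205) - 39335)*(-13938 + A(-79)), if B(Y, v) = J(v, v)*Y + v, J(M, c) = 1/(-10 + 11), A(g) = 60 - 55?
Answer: 550339567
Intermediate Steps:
A(g) = 5
J(M, c) = 1 (J(M, c) = 1/1 = 1)
B(Y, v) = Y + v (B(Y, v) = 1*Y + v = Y + v)
(B(41, -205) - 39335)*(-13938 + A(-79)) = ((41 - 205) - 39335)*(-13938 + 5) = (-164 - 39335)*(-13933) = -39499*(-13933) = 550339567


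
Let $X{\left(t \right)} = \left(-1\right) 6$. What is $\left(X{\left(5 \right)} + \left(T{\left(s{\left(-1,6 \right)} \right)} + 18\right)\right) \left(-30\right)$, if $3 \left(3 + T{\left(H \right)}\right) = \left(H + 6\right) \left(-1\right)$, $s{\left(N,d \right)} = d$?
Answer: $-150$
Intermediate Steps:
$X{\left(t \right)} = -6$
$T{\left(H \right)} = -5 - \frac{H}{3}$ ($T{\left(H \right)} = -3 + \frac{\left(H + 6\right) \left(-1\right)}{3} = -3 + \frac{\left(6 + H\right) \left(-1\right)}{3} = -3 + \frac{-6 - H}{3} = -3 - \left(2 + \frac{H}{3}\right) = -5 - \frac{H}{3}$)
$\left(X{\left(5 \right)} + \left(T{\left(s{\left(-1,6 \right)} \right)} + 18\right)\right) \left(-30\right) = \left(-6 + \left(\left(-5 - 2\right) + 18\right)\right) \left(-30\right) = \left(-6 + \left(-7 + 18\right)\right) \left(-30\right) = \left(-6 + 11\right) \left(-30\right) = 5 \left(-30\right) = -150$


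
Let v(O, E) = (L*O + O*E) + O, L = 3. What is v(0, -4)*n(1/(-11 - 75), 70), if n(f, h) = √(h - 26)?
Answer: 0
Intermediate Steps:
v(O, E) = 4*O + E*O (v(O, E) = (3*O + O*E) + O = (3*O + E*O) + O = 4*O + E*O)
n(f, h) = √(-26 + h)
v(0, -4)*n(1/(-11 - 75), 70) = (0*(4 - 4))*√(-26 + 70) = (0*0)*√44 = 0*(2*√11) = 0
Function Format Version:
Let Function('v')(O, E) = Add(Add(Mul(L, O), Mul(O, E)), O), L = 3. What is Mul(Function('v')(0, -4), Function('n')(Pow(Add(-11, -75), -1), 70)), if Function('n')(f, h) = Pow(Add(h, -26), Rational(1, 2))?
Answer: 0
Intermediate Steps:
Function('v')(O, E) = Add(Mul(4, O), Mul(E, O)) (Function('v')(O, E) = Add(Add(Mul(3, O), Mul(O, E)), O) = Add(Add(Mul(3, O), Mul(E, O)), O) = Add(Mul(4, O), Mul(E, O)))
Function('n')(f, h) = Pow(Add(-26, h), Rational(1, 2))
Mul(Function('v')(0, -4), Function('n')(Pow(Add(-11, -75), -1), 70)) = Mul(Mul(0, Add(4, -4)), Pow(Add(-26, 70), Rational(1, 2))) = Mul(Mul(0, 0), Pow(44, Rational(1, 2))) = Mul(0, Mul(2, Pow(11, Rational(1, 2)))) = 0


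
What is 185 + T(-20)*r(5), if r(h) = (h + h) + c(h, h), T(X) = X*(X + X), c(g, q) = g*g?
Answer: 28185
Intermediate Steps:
c(g, q) = g**2
T(X) = 2*X**2 (T(X) = X*(2*X) = 2*X**2)
r(h) = h**2 + 2*h (r(h) = (h + h) + h**2 = 2*h + h**2 = h**2 + 2*h)
185 + T(-20)*r(5) = 185 + (2*(-20)**2)*(5*(2 + 5)) = 185 + (2*400)*(5*7) = 185 + 800*35 = 185 + 28000 = 28185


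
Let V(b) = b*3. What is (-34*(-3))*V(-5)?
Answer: -1530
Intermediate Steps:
V(b) = 3*b
(-34*(-3))*V(-5) = (-34*(-3))*(3*(-5)) = 102*(-15) = -1530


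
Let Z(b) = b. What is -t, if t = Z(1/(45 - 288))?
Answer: 1/243 ≈ 0.0041152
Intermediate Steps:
t = -1/243 (t = 1/(45 - 288) = 1/(-243) = -1/243 ≈ -0.0041152)
-t = -1*(-1/243) = 1/243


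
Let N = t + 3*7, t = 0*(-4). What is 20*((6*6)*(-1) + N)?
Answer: -300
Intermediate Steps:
t = 0
N = 21 (N = 0 + 3*7 = 0 + 21 = 21)
20*((6*6)*(-1) + N) = 20*((6*6)*(-1) + 21) = 20*(36*(-1) + 21) = 20*(-36 + 21) = 20*(-15) = -300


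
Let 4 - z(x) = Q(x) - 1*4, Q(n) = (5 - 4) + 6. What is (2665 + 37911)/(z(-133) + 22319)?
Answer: 2536/1395 ≈ 1.8179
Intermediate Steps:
Q(n) = 7 (Q(n) = 1 + 6 = 7)
z(x) = 1 (z(x) = 4 - (7 - 1*4) = 4 - (7 - 4) = 4 - 1*3 = 4 - 3 = 1)
(2665 + 37911)/(z(-133) + 22319) = (2665 + 37911)/(1 + 22319) = 40576/22320 = 40576*(1/22320) = 2536/1395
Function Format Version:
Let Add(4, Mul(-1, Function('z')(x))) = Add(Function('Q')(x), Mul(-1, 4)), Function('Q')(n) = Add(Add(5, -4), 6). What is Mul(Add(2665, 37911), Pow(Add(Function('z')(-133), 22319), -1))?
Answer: Rational(2536, 1395) ≈ 1.8179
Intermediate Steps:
Function('Q')(n) = 7 (Function('Q')(n) = Add(1, 6) = 7)
Function('z')(x) = 1 (Function('z')(x) = Add(4, Mul(-1, Add(7, Mul(-1, 4)))) = Add(4, Mul(-1, Add(7, -4))) = Add(4, Mul(-1, 3)) = Add(4, -3) = 1)
Mul(Add(2665, 37911), Pow(Add(Function('z')(-133), 22319), -1)) = Mul(Add(2665, 37911), Pow(Add(1, 22319), -1)) = Mul(40576, Pow(22320, -1)) = Mul(40576, Rational(1, 22320)) = Rational(2536, 1395)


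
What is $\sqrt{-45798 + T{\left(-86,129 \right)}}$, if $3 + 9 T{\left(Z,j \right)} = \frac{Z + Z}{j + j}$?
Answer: $\frac{i \sqrt{3709671}}{9} \approx 214.01 i$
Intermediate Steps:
$T{\left(Z,j \right)} = - \frac{1}{3} + \frac{Z}{9 j}$ ($T{\left(Z,j \right)} = - \frac{1}{3} + \frac{\left(Z + Z\right) \frac{1}{j + j}}{9} = - \frac{1}{3} + \frac{2 Z \frac{1}{2 j}}{9} = - \frac{1}{3} + \frac{Z \frac{1}{j}}{9} = - \frac{1}{3} + \frac{Z}{9 j}$)
$\sqrt{-45798 + T{\left(-86,129 \right)}} = \sqrt{-45798 + \frac{-86 - 387}{9 \cdot 129}} = \sqrt{-45798 + \frac{1}{9} \cdot \frac{1}{129} \left(-86 - 387\right)} = \sqrt{-45798 + \frac{1}{9} \cdot \frac{1}{129} \left(-473\right)} = \sqrt{-45798 - \frac{11}{27}} = \sqrt{- \frac{1236557}{27}} = \frac{i \sqrt{3709671}}{9}$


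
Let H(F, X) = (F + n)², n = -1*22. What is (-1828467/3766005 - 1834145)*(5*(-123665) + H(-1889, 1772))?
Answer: -2328251583766286048/418445 ≈ -5.5641e+12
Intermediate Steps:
n = -22
H(F, X) = (-22 + F)² (H(F, X) = (F - 22)² = (-22 + F)²)
(-1828467/3766005 - 1834145)*(5*(-123665) + H(-1889, 1772)) = (-1828467/3766005 - 1834145)*(5*(-123665) + (-22 - 1889)²) = (-1828467*1/3766005 - 1834145)*(-618325 + (-1911)²) = (-203163/418445 - 1834145)*(-618325 + 3651921) = -767489007688/418445*3033596 = -2328251583766286048/418445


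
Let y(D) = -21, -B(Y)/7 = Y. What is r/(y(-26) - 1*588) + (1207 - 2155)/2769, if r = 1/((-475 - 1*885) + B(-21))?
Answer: -233433649/681835791 ≈ -0.34236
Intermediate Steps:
B(Y) = -7*Y
r = -1/1213 (r = 1/((-475 - 1*885) - 7*(-21)) = 1/((-475 - 885) + 147) = 1/(-1360 + 147) = 1/(-1213) = -1/1213 ≈ -0.00082440)
r/(y(-26) - 1*588) + (1207 - 2155)/2769 = -1/(1213*(-21 - 1*588)) + (1207 - 2155)/2769 = -1/(1213*(-21 - 588)) - 948*1/2769 = -1/1213/(-609) - 316/923 = -1/1213*(-1/609) - 316/923 = 1/738717 - 316/923 = -233433649/681835791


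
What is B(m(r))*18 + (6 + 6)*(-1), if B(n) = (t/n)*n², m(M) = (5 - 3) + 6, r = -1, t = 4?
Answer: 564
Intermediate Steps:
m(M) = 8 (m(M) = 2 + 6 = 8)
B(n) = 4*n (B(n) = (4/n)*n² = 4*n)
B(m(r))*18 + (6 + 6)*(-1) = (4*8)*18 + (6 + 6)*(-1) = 32*18 + 12*(-1) = 576 - 12 = 564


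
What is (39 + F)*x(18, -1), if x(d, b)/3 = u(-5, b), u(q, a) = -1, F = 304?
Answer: -1029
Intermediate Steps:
x(d, b) = -3 (x(d, b) = 3*(-1) = -3)
(39 + F)*x(18, -1) = (39 + 304)*(-3) = 343*(-3) = -1029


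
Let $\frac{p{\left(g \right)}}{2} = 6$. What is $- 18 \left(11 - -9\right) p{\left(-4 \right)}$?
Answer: $-4320$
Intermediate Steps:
$p{\left(g \right)} = 12$ ($p{\left(g \right)} = 2 \cdot 6 = 12$)
$- 18 \left(11 - -9\right) p{\left(-4 \right)} = - 18 \left(11 - -9\right) 12 = - 18 \left(11 + 9\right) 12 = \left(-18\right) 20 \cdot 12 = \left(-360\right) 12 = -4320$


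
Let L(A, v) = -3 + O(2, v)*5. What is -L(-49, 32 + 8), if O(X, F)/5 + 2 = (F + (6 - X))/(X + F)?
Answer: 563/21 ≈ 26.810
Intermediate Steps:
O(X, F) = -10 + 5*(6 + F - X)/(F + X) (O(X, F) = -10 + 5*((F + (6 - X))/(X + F)) = -10 + 5*((6 + F - X)/(F + X)) = -10 + 5*(6 + F - X)/(F + X))
L(A, v) = -3 - 25*v/(2 + v) (L(A, v) = -3 + (5*(6 - v - 3*2)/(v + 2))*5 = -3 + (5*(6 - v - 6)/(2 + v))*5 = -3 + (5*(-v)/(2 + v))*5 = -3 - 5*v/(2 + v)*5 = -3 - 25*v/(2 + v))
-L(-49, 32 + 8) = -2*(-3 - 14*(32 + 8))/(2 + (32 + 8)) = -2*(-3 - 14*40)/(2 + 40) = -2*(-3 - 560)/42 = -2*(-563)/42 = -1*(-563/21) = 563/21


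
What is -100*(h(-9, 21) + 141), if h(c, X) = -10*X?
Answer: 6900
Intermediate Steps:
-100*(h(-9, 21) + 141) = -100*(-10*21 + 141) = -100*(-210 + 141) = -100*(-69) = 6900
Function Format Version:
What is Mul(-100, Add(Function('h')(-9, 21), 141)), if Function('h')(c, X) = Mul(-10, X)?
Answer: 6900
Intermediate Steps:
Mul(-100, Add(Function('h')(-9, 21), 141)) = Mul(-100, Add(Mul(-10, 21), 141)) = Mul(-100, Add(-210, 141)) = Mul(-100, -69) = 6900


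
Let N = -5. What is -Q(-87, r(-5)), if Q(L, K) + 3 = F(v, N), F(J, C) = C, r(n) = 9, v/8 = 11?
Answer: 8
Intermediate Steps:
v = 88 (v = 8*11 = 88)
Q(L, K) = -8 (Q(L, K) = -3 - 5 = -8)
-Q(-87, r(-5)) = -1*(-8) = 8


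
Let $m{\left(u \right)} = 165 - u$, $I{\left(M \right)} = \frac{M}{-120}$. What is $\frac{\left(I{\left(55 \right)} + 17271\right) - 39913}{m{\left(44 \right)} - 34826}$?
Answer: $\frac{543419}{832920} \approx 0.65243$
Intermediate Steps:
$I{\left(M \right)} = - \frac{M}{120}$ ($I{\left(M \right)} = M \left(- \frac{1}{120}\right) = - \frac{M}{120}$)
$\frac{\left(I{\left(55 \right)} + 17271\right) - 39913}{m{\left(44 \right)} - 34826} = \frac{\left(\left(- \frac{1}{120}\right) 55 + 17271\right) - 39913}{\left(165 - 44\right) - 34826} = \frac{\left(- \frac{11}{24} + 17271\right) - 39913}{\left(165 - 44\right) - 34826} = \frac{\frac{414493}{24} - 39913}{121 - 34826} = - \frac{543419}{24 \left(-34705\right)} = \left(- \frac{543419}{24}\right) \left(- \frac{1}{34705}\right) = \frac{543419}{832920}$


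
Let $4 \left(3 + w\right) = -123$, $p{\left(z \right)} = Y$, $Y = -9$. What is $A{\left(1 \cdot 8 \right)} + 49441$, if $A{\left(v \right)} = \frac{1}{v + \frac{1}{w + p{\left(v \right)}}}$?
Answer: $\frac{67437695}{1364} \approx 49441.0$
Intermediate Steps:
$p{\left(z \right)} = -9$
$w = - \frac{135}{4}$ ($w = -3 + \frac{1}{4} \left(-123\right) = -3 - \frac{123}{4} = - \frac{135}{4} \approx -33.75$)
$A{\left(v \right)} = \frac{1}{- \frac{4}{171} + v}$ ($A{\left(v \right)} = \frac{1}{v + \frac{1}{- \frac{135}{4} - 9}} = \frac{1}{v + \frac{1}{- \frac{171}{4}}} = \frac{1}{v - \frac{4}{171}} = \frac{1}{- \frac{4}{171} + v}$)
$A{\left(1 \cdot 8 \right)} + 49441 = \frac{171}{-4 + 171 \cdot 1 \cdot 8} + 49441 = \frac{171}{-4 + 171 \cdot 8} + 49441 = \frac{171}{-4 + 1368} + 49441 = \frac{171}{1364} + 49441 = \frac{67437695}{1364}$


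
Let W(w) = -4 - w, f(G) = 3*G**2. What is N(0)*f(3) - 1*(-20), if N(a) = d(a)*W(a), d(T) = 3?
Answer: -304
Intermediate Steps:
N(a) = -12 - 3*a (N(a) = 3*(-4 - a) = -12 - 3*a)
N(0)*f(3) - 1*(-20) = (-12 - 3*0)*(3*3**2) - 1*(-20) = (-12 + 0)*(3*9) + 20 = -12*27 + 20 = -324 + 20 = -304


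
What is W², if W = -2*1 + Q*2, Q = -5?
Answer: 144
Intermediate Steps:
W = -12 (W = -2*1 - 5*2 = -2 - 10 = -12)
W² = (-12)² = 144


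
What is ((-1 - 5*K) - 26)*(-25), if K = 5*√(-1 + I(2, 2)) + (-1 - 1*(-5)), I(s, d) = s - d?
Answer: 1175 + 625*I ≈ 1175.0 + 625.0*I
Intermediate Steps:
K = 4 + 5*I (K = 5*√(-1 + (2 - 1*2)) + (-1 - 1*(-5)) = 5*√(-1 + (2 - 2)) + (-1 + 5) = 5*√(-1 + 0) + 4 = 5*√(-1) + 4 = 5*I + 4 = 4 + 5*I ≈ 4.0 + 5.0*I)
((-1 - 5*K) - 26)*(-25) = ((-1 - 5*(4 + 5*I)) - 26)*(-25) = ((-1 + (-20 - 25*I)) - 26)*(-25) = ((-21 - 25*I) - 26)*(-25) = (-47 - 25*I)*(-25) = 1175 + 625*I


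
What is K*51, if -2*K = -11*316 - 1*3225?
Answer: 341751/2 ≈ 1.7088e+5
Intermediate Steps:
K = 6701/2 (K = -(-11*316 - 1*3225)/2 = -(-3476 - 3225)/2 = -1/2*(-6701) = 6701/2 ≈ 3350.5)
K*51 = (6701/2)*51 = 341751/2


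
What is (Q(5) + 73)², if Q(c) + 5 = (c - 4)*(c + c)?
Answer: 6084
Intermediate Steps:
Q(c) = -5 + 2*c*(-4 + c) (Q(c) = -5 + (c - 4)*(c + c) = -5 + (-4 + c)*(2*c) = -5 + 2*c*(-4 + c))
(Q(5) + 73)² = ((-5 - 8*5 + 2*5²) + 73)² = ((-5 - 40 + 2*25) + 73)² = ((-5 - 40 + 50) + 73)² = (5 + 73)² = 78² = 6084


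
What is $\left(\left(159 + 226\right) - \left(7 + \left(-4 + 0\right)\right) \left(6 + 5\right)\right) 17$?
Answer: $5984$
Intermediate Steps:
$\left(\left(159 + 226\right) - \left(7 + \left(-4 + 0\right)\right) \left(6 + 5\right)\right) 17 = \left(385 - \left(7 - 4\right) 11\right) 17 = \left(385 - 3 \cdot 11\right) 17 = \left(385 - 33\right) 17 = 352 \cdot 17 = 5984$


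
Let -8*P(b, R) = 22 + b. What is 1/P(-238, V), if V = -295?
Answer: 1/27 ≈ 0.037037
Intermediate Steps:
P(b, R) = -11/4 - b/8 (P(b, R) = -(22 + b)/8 = -11/4 - b/8)
1/P(-238, V) = 1/(-11/4 - 1/8*(-238)) = 1/(-11/4 + 119/4) = 1/27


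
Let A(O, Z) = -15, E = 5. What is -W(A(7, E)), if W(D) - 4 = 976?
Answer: -980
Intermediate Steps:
W(D) = 980 (W(D) = 4 + 976 = 980)
-W(A(7, E)) = -1*980 = -980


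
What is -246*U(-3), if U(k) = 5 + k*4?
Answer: 1722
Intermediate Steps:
U(k) = 5 + 4*k
-246*U(-3) = -246*(5 + 4*(-3)) = -246*(5 - 12) = -246*(-7) = 1722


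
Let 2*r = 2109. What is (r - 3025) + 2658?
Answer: 1375/2 ≈ 687.50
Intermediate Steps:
r = 2109/2 (r = (1/2)*2109 = 2109/2 ≈ 1054.5)
(r - 3025) + 2658 = (2109/2 - 3025) + 2658 = -3941/2 + 2658 = 1375/2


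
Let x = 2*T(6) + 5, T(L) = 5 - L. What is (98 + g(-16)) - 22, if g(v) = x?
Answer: 79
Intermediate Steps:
x = 3 (x = 2*(5 - 1*6) + 5 = 2*(5 - 6) + 5 = 2*(-1) + 5 = -2 + 5 = 3)
g(v) = 3
(98 + g(-16)) - 22 = (98 + 3) - 22 = 101 - 22 = 79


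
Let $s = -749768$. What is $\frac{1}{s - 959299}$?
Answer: $- \frac{1}{1709067} \approx -5.8511 \cdot 10^{-7}$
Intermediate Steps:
$\frac{1}{s - 959299} = \frac{1}{-749768 - 959299} = \frac{1}{-1709067} = - \frac{1}{1709067}$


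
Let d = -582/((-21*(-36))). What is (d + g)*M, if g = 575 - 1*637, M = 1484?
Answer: -838354/9 ≈ -93151.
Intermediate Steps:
g = -62 (g = 575 - 637 = -62)
d = -97/126 (d = -582/756 = -582*1/756 = -97/126 ≈ -0.76984)
(d + g)*M = (-97/126 - 62)*1484 = -7909/126*1484 = -838354/9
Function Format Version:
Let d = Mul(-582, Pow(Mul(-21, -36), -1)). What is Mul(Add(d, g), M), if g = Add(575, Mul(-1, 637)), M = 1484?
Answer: Rational(-838354, 9) ≈ -93151.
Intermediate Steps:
g = -62 (g = Add(575, -637) = -62)
d = Rational(-97, 126) (d = Mul(-582, Pow(756, -1)) = Mul(-582, Rational(1, 756)) = Rational(-97, 126) ≈ -0.76984)
Mul(Add(d, g), M) = Mul(Add(Rational(-97, 126), -62), 1484) = Mul(Rational(-7909, 126), 1484) = Rational(-838354, 9)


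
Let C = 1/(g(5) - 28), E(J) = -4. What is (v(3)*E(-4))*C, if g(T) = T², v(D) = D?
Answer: 4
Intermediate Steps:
C = -⅓ (C = 1/(5² - 28) = 1/(25 - 28) = 1/(-3) = -⅓ ≈ -0.33333)
(v(3)*E(-4))*C = (3*(-4))*(-⅓) = -12*(-⅓) = 4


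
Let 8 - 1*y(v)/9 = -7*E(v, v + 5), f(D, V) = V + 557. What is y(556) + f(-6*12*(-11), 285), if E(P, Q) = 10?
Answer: 1544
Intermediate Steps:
f(D, V) = 557 + V
y(v) = 702 (y(v) = 72 - (-63)*10 = 72 - 9*(-70) = 72 + 630 = 702)
y(556) + f(-6*12*(-11), 285) = 702 + (557 + 285) = 702 + 842 = 1544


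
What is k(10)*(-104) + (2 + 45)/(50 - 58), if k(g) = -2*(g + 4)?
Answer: 23249/8 ≈ 2906.1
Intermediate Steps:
k(g) = -8 - 2*g (k(g) = -2*(4 + g) = -8 - 2*g)
k(10)*(-104) + (2 + 45)/(50 - 58) = (-8 - 2*10)*(-104) + (2 + 45)/(50 - 58) = (-8 - 20)*(-104) + 47/(-8) = -28*(-104) + 47*(-1/8) = 2912 - 47/8 = 23249/8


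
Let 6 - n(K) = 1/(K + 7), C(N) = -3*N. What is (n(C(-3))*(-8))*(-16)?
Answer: 760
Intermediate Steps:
n(K) = 6 - 1/(7 + K) (n(K) = 6 - 1/(K + 7) = 6 - 1/(7 + K))
(n(C(-3))*(-8))*(-16) = (((41 + 6*(-3*(-3)))/(7 - 3*(-3)))*(-8))*(-16) = (((41 + 6*9)/(7 + 9))*(-8))*(-16) = (((41 + 54)/16)*(-8))*(-16) = (((1/16)*95)*(-8))*(-16) = ((95/16)*(-8))*(-16) = -95/2*(-16) = 760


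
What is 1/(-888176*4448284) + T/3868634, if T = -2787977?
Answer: -5507452136560095501/7642213902360580928 ≈ -0.72066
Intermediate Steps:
1/(-888176*4448284) + T/3868634 = 1/(-888176*4448284) - 2787977/3868634 = -1/888176*1/4448284 - 2787977*1/3868634 = -1/3950859089984 - 2787977/3868634 = -5507452136560095501/7642213902360580928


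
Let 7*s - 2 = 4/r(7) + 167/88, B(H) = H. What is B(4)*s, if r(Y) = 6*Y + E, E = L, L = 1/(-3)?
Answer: 43931/19250 ≈ 2.2821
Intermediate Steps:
L = -⅓ ≈ -0.33333
E = -⅓ ≈ -0.33333
r(Y) = -⅓ + 6*Y (r(Y) = 6*Y - ⅓ = -⅓ + 6*Y)
s = 43931/77000 (s = 2/7 + (4/(-⅓ + 6*7) + 167/88)/7 = 2/7 + (4/(-⅓ + 42) + 167*(1/88))/7 = 2/7 + (4/(125/3) + 167/88)/7 = 2/7 + (4*(3/125) + 167/88)/7 = 2/7 + (12/125 + 167/88)/7 = 2/7 + (⅐)*(21931/11000) = 2/7 + 3133/11000 = 43931/77000 ≈ 0.57053)
B(4)*s = 4*(43931/77000) = 43931/19250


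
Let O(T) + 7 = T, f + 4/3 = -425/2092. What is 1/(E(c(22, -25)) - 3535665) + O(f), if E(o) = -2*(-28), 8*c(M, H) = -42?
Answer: -189420258451/22189482084 ≈ -8.5365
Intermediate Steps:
c(M, H) = -21/4 (c(M, H) = (⅛)*(-42) = -21/4)
f = -9643/6276 (f = -4/3 - 425/2092 = -9643/6276 ≈ -1.5365)
E(o) = 56
O(T) = -7 + T
1/(E(c(22, -25)) - 3535665) + O(f) = 1/(56 - 3535665) + (-7 - 9643/6276) = 1/(-3535609) - 53575/6276 = -1/3535609 - 53575/6276 = -189420258451/22189482084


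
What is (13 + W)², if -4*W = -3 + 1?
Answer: 729/4 ≈ 182.25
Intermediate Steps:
W = ½ (W = -(-3 + 1)/4 = -¼*(-2) = ½ ≈ 0.50000)
(13 + W)² = (13 + ½)² = (27/2)² = 729/4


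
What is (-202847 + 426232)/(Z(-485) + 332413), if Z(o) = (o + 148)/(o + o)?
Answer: 216683450/322440947 ≈ 0.67201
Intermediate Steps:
Z(o) = (148 + o)/(2*o) (Z(o) = (148 + o)/((2*o)) = (148 + o)*(1/(2*o)) = (148 + o)/(2*o))
(-202847 + 426232)/(Z(-485) + 332413) = (-202847 + 426232)/((½)*(148 - 485)/(-485) + 332413) = 223385/((½)*(-1/485)*(-337) + 332413) = 223385/(337/970 + 332413) = 223385/(322440947/970) = 223385*(970/322440947) = 216683450/322440947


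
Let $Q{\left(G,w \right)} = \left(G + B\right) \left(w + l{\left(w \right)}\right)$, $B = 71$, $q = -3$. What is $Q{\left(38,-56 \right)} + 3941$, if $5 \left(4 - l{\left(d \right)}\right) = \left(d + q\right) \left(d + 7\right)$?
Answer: $- \frac{323754}{5} \approx -64751.0$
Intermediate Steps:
$l{\left(d \right)} = 4 - \frac{\left(-3 + d\right) \left(7 + d\right)}{5}$ ($l{\left(d \right)} = 4 - \frac{\left(d - 3\right) \left(d + 7\right)}{5} = 4 - \frac{\left(-3 + d\right) \left(7 + d\right)}{5}$)
$Q{\left(G,w \right)} = \left(71 + G\right) \left(\frac{41}{5} - \frac{w^{2}}{5} + \frac{w}{5}\right)$ ($Q{\left(G,w \right)} = \left(G + 71\right) \left(w - \left(- \frac{41}{5} + \frac{w^{2}}{5} + \frac{4 w}{5}\right)\right) = \left(71 + G\right) \left(\frac{41}{5} - \frac{w^{2}}{5} + \frac{w}{5}\right)$)
$Q{\left(38,-56 \right)} + 3941 = \left(\frac{2911}{5} - \frac{71 \left(-56\right)^{2}}{5} + \frac{41}{5} \cdot 38 + \frac{71}{5} \left(-56\right) - \frac{38 \left(-56\right)^{2}}{5} + \frac{1}{5} \cdot 38 \left(-56\right)\right) + 3941 = \left(\frac{2911}{5} - \frac{222656}{5} + \frac{1558}{5} - \frac{3976}{5} - \frac{38}{5} \cdot 3136 - \frac{2128}{5}\right) + 3941 = \left(\frac{2911}{5} - \frac{222656}{5} + \frac{1558}{5} - \frac{3976}{5} - \frac{119168}{5} - \frac{2128}{5}\right) + 3941 = - \frac{343459}{5} + 3941 = - \frac{323754}{5}$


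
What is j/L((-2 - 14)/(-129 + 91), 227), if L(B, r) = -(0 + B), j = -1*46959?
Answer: 892221/8 ≈ 1.1153e+5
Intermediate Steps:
j = -46959
L(B, r) = -B
j/L((-2 - 14)/(-129 + 91), 227) = -46959*(-(-129 + 91)/(-2 - 14)) = -46959/((-(-16)/(-38))) = -46959/((-(-16)*(-1)/38)) = -46959/((-1*8/19)) = -46959/(-8/19) = -46959*(-19/8) = 892221/8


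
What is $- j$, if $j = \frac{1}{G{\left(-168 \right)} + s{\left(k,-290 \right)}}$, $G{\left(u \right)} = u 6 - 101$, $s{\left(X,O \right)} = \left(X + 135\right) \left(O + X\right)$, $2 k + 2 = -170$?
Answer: $\frac{1}{19533} \approx 5.1195 \cdot 10^{-5}$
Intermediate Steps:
$k = -86$ ($k = -1 + \frac{1}{2} \left(-170\right) = -1 - 85 = -86$)
$s{\left(X,O \right)} = \left(135 + X\right) \left(O + X\right)$
$G{\left(u \right)} = -101 + 6 u$ ($G{\left(u \right)} = 6 u - 101 = -101 + 6 u$)
$j = - \frac{1}{19533}$ ($j = \frac{1}{\left(-101 + 6 \left(-168\right)\right) + \left(\left(-86\right)^{2} + 135 \left(-290\right) + 135 \left(-86\right) - -24940\right)} = \frac{1}{\left(-101 - 1008\right) + \left(7396 - 39150 - 11610 + 24940\right)} = \frac{1}{-1109 - 18424} = \frac{1}{-19533} = - \frac{1}{19533} \approx -5.1195 \cdot 10^{-5}$)
$- j = \left(-1\right) \left(- \frac{1}{19533}\right) = \frac{1}{19533}$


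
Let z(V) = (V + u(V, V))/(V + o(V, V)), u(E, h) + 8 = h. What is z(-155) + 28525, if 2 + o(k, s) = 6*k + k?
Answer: 5904728/207 ≈ 28525.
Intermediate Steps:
u(E, h) = -8 + h
o(k, s) = -2 + 7*k (o(k, s) = -2 + (6*k + k) = -2 + 7*k)
z(V) = (-8 + 2*V)/(-2 + 8*V) (z(V) = (V + (-8 + V))/(V + (-2 + 7*V)) = (-8 + 2*V)/(-2 + 8*V))
z(-155) + 28525 = (-4 - 155)/(-1 + 4*(-155)) + 28525 = -159/(-1 - 620) + 28525 = -159/(-621) + 28525 = -1/621*(-159) + 28525 = 53/207 + 28525 = 5904728/207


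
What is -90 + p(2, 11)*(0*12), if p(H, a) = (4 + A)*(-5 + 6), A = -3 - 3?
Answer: -90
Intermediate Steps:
A = -6
p(H, a) = -2 (p(H, a) = (4 - 6)*(-5 + 6) = -2*1 = -2)
-90 + p(2, 11)*(0*12) = -90 - 0*12 = -90 - 2*0 = -90 + 0 = -90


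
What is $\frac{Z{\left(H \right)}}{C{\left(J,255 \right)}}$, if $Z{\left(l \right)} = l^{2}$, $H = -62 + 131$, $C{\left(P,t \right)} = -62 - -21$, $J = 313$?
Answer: $- \frac{4761}{41} \approx -116.12$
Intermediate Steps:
$C{\left(P,t \right)} = -41$ ($C{\left(P,t \right)} = -62 + 21 = -41$)
$H = 69$
$\frac{Z{\left(H \right)}}{C{\left(J,255 \right)}} = \frac{69^{2}}{-41} = 4761 \left(- \frac{1}{41}\right) = - \frac{4761}{41}$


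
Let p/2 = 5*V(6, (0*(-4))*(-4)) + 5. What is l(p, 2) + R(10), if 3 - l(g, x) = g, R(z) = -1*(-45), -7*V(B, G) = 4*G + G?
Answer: 38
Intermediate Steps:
V(B, G) = -5*G/7 (V(B, G) = -(4*G + G)/7 = -5*G/7)
R(z) = 45
p = 10 (p = 2*(5*(-5*0*(-4)*(-4)/7) + 5) = 2*(5*(-0*(-4)) + 5) = 2*(5*(-5/7*0) + 5) = 2*(5*0 + 5) = 2*(0 + 5) = 2*5 = 10)
l(g, x) = 3 - g
l(p, 2) + R(10) = (3 - 1*10) + 45 = (3 - 10) + 45 = -7 + 45 = 38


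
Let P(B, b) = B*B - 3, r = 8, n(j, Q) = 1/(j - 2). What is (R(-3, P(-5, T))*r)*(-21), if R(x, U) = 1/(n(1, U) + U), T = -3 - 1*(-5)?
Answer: -8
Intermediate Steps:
n(j, Q) = 1/(-2 + j)
T = 2 (T = -3 + 5 = 2)
P(B, b) = -3 + B² (P(B, b) = B² - 3 = -3 + B²)
R(x, U) = 1/(-1 + U) (R(x, U) = 1/(1/(-2 + 1) + U) = 1/(1/(-1) + U) = 1/(-1 + U))
(R(-3, P(-5, T))*r)*(-21) = (8/(-1 + (-3 + (-5)²)))*(-21) = (8/(-1 + (-3 + 25)))*(-21) = (8/(-1 + 22))*(-21) = (8/21)*(-21) = -8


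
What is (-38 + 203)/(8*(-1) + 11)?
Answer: 55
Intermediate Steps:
(-38 + 203)/(8*(-1) + 11) = 165/(-8 + 11) = 165/3 = 165*(⅓) = 55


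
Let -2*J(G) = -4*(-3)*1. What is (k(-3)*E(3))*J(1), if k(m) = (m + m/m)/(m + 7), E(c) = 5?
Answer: 15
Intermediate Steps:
J(G) = -6 (J(G) = -(-4*(-3))/2 = -6)
k(m) = (1 + m)/(7 + m) (k(m) = (m + 1)/(7 + m) = (1 + m)/(7 + m))
(k(-3)*E(3))*J(1) = (((1 - 3)/(7 - 3))*5)*(-6) = ((-2/4)*5)*(-6) = (((1/4)*(-2))*5)*(-6) = -1/2*5*(-6) = -5/2*(-6) = 15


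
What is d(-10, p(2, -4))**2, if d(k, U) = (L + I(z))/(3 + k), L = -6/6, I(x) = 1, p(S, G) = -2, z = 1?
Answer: 0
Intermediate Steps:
L = -1 (L = -6*1/6 = -1)
d(k, U) = 0 (d(k, U) = (-1 + 1)/(3 + k) = 0/(3 + k) = 0)
d(-10, p(2, -4))**2 = 0**2 = 0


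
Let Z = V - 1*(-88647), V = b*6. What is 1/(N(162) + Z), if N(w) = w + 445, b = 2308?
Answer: 1/103102 ≈ 9.6991e-6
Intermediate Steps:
N(w) = 445 + w
V = 13848 (V = 2308*6 = 13848)
Z = 102495 (Z = 13848 - 1*(-88647) = 13848 + 88647 = 102495)
1/(N(162) + Z) = 1/((445 + 162) + 102495) = 1/(607 + 102495) = 1/103102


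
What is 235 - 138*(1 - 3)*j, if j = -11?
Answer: -2801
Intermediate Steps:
235 - 138*(1 - 3)*j = 235 - 138*(1 - 3)*(-11) = 235 - (-276)*(-11) = 235 - 138*22 = 235 - 3036 = -2801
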